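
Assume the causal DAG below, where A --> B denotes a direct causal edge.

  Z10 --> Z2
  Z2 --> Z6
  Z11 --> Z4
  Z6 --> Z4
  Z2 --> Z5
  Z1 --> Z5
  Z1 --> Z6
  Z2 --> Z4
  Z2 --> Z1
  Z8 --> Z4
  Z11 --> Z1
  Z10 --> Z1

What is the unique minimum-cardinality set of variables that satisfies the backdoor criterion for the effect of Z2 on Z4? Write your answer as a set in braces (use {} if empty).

Variables eligible for adjustment (non-descendants of Z2, excluding Z2 and Z4): {Z10, Z11, Z8}.
Backdoor paths from Z2 to Z4:
  P1: Z2 <- Z10 -> Z1 <- Z11 -> Z4
  P2: Z2 <- Z10 -> Z1 -> Z6 -> Z4
The empty set is not sufficient: P2 (Z2 <- Z10 -> Z1 -> Z6 -> Z4) has no collider blocking it and no conditioned non-collider, so it is open.
Try {Z10}:
  P1: blocked at fork node Z10 ∈ conditioning set.
  P2: blocked at fork node Z10 ∈ conditioning set.
{Z10} contains no descendant of Z2 and blocks every backdoor path.
No other singleton works — e.g. {Z11} leaves P2 open — so {Z10} is the unique smallest valid adjustment set.

{Z10}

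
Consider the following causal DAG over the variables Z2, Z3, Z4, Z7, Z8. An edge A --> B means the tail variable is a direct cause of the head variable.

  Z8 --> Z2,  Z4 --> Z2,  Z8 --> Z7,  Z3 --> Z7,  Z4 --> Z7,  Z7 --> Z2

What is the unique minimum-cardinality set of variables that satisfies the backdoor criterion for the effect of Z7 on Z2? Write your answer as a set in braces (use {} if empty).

{Z4, Z8}

Variables eligible for adjustment (non-descendants of Z7, excluding Z7 and Z2): {Z3, Z4, Z8}.
Backdoor paths from Z7 to Z2:
  P1: Z7 <- Z8 -> Z2
  P2: Z7 <- Z4 -> Z2
The empty set is not sufficient: P1 (Z7 <- Z8 -> Z2) has no collider blocking it and no conditioned non-collider, so it is open.
Try {Z4, Z8}:
  P1: blocked at fork node Z8 ∈ conditioning set.
  P2: blocked at fork node Z4 ∈ conditioning set.
{Z4, Z8} contains no descendant of Z7 and blocks every backdoor path.
Every element of {Z4, Z8} is needed (dropping Z4 leaves P2 open; dropping Z8 leaves P1 open), so no proper subset is valid.
Among all size-2 subsets of the eligible variables, only {Z4, Z8} blocks every backdoor path, so it is the unique smallest valid adjustment set.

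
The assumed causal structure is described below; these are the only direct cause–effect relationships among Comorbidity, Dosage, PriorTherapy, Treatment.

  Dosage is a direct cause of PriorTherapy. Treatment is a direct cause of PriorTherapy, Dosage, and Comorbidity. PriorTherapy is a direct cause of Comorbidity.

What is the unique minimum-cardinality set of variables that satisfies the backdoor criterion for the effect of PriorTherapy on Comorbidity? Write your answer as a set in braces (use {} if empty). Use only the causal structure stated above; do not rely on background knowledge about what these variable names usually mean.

Variables eligible for adjustment (non-descendants of PriorTherapy, excluding PriorTherapy and Comorbidity): {Dosage, Treatment}.
Backdoor paths from PriorTherapy to Comorbidity:
  P1: PriorTherapy <- Treatment -> Comorbidity
  P2: PriorTherapy <- Dosage <- Treatment -> Comorbidity
The empty set is not sufficient: P1 (PriorTherapy <- Treatment -> Comorbidity) has no collider blocking it and no conditioned non-collider, so it is open.
Try {Treatment}:
  P1: blocked at fork node Treatment ∈ conditioning set.
  P2: blocked at fork node Treatment ∈ conditioning set.
{Treatment} contains no descendant of PriorTherapy and blocks every backdoor path.
No other singleton works — e.g. {Dosage} leaves P1 open — so {Treatment} is the unique smallest valid adjustment set.

{Treatment}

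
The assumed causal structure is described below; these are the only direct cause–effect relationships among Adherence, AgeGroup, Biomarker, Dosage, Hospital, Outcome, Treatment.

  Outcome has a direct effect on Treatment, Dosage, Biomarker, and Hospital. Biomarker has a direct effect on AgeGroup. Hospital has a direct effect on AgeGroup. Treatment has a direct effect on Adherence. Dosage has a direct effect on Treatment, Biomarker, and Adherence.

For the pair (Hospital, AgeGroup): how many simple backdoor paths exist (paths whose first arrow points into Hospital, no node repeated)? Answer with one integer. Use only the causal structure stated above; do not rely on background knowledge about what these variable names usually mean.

4

A backdoor path from Hospital to AgeGroup is any simple undirected path whose first edge points into Hospital (i.e. leaves Hospital via a parent).
Parents of Hospital: {Outcome}.
Enumerating:
  P1: Hospital <- Outcome -> Dosage -> Biomarker -> AgeGroup
  P2: Hospital <- Outcome -> Biomarker -> AgeGroup
  P3: Hospital <- Outcome -> Treatment <- Dosage -> Biomarker -> AgeGroup
  P4: Hospital <- Outcome -> Treatment -> Adherence <- Dosage -> Biomarker -> AgeGroup
That exhausts the simple backdoor paths. Count: 4.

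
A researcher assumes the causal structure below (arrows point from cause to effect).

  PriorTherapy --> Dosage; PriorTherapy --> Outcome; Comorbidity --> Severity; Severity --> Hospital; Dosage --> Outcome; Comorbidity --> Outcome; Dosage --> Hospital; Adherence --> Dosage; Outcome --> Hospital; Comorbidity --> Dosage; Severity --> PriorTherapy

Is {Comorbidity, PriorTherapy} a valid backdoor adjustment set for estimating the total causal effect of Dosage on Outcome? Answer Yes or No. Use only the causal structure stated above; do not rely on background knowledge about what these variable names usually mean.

Yes

Backdoor paths from Dosage to Outcome (paths whose first edge points into Dosage):
  P1: Dosage <- Comorbidity -> Severity -> PriorTherapy -> Outcome
  P2: Dosage <- Comorbidity -> Severity -> Hospital <- Outcome
  P3: Dosage <- Comorbidity -> Outcome
  P4: Dosage <- PriorTherapy <- Severity <- Comorbidity -> Outcome
  P5: Dosage <- PriorTherapy <- Severity -> Hospital <- Outcome
  P6: Dosage <- PriorTherapy -> Outcome
Condition 1 (no descendant of Dosage in the set): holds — descendants of Dosage are {Hospital, Outcome}; none are in {Comorbidity, PriorTherapy}.
Condition 2 (every backdoor path blocked by {Comorbidity, PriorTherapy}):
  P1: blocked at fork node Comorbidity ∈ conditioning set.
  P2: blocked at fork node Comorbidity ∈ conditioning set.
  P3: blocked at fork node Comorbidity ∈ conditioning set.
  P4: blocked at chain node PriorTherapy ∈ conditioning set.
  P5: blocked at chain node PriorTherapy ∈ conditioning set.
  P6: blocked at fork node PriorTherapy ∈ conditioning set.
{Comorbidity, PriorTherapy} satisfies the backdoor criterion.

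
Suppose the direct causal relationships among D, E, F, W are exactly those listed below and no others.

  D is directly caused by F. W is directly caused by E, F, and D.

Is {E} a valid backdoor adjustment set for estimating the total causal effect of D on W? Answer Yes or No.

Backdoor paths from D to W (paths whose first edge points into D):
  P1: D <- F -> W
Condition 1 (no descendant of D in the set): holds — descendants of D are {W}; none are in {E}.
Condition 2 (every backdoor path blocked by {E}):
  P1: open — no interior node is in the conditioning set.
{E} does not satisfy the backdoor criterion.

No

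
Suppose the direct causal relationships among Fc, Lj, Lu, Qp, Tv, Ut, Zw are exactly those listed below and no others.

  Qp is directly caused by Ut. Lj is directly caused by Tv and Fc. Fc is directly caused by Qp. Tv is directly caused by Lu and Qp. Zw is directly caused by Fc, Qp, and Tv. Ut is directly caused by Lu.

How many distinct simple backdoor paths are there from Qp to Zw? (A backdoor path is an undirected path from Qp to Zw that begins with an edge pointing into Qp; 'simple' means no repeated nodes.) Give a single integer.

A backdoor path from Qp to Zw is any simple undirected path whose first edge points into Qp (i.e. leaves Qp via a parent).
Parents of Qp: {Ut}.
Enumerating:
  P1: Qp <- Ut <- Lu -> Tv -> Lj <- Fc -> Zw
  P2: Qp <- Ut <- Lu -> Tv -> Zw
That exhausts the simple backdoor paths. Count: 2.

2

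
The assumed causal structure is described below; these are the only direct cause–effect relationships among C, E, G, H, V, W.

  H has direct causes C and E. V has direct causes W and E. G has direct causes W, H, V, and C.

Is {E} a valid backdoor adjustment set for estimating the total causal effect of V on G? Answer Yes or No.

Backdoor paths from V to G (paths whose first edge points into V):
  P1: V <- E -> H <- C -> G
  P2: V <- E -> H -> G
  P3: V <- W -> G
Condition 1 (no descendant of V in the set): holds — descendants of V are {G}; none are in {E}.
Condition 2 (every backdoor path blocked by {E}):
  P1: blocked at fork node E ∈ conditioning set.
  P2: blocked at fork node E ∈ conditioning set.
  P3: open — no interior node is in the conditioning set.
{E} does not satisfy the backdoor criterion.

No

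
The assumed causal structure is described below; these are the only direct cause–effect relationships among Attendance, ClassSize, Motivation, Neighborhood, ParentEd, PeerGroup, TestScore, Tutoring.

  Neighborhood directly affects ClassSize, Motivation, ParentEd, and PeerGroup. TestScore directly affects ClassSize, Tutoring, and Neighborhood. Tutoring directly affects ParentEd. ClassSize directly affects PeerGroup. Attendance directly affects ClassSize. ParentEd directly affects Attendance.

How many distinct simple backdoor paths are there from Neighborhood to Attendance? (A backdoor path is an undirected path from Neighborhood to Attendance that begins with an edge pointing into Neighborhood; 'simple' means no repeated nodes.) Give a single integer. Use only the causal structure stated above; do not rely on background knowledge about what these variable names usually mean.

A backdoor path from Neighborhood to Attendance is any simple undirected path whose first edge points into Neighborhood (i.e. leaves Neighborhood via a parent).
Parents of Neighborhood: {TestScore}.
Enumerating:
  P1: Neighborhood <- TestScore -> Tutoring -> ParentEd -> Attendance
  P2: Neighborhood <- TestScore -> ClassSize <- Attendance
That exhausts the simple backdoor paths. Count: 2.

2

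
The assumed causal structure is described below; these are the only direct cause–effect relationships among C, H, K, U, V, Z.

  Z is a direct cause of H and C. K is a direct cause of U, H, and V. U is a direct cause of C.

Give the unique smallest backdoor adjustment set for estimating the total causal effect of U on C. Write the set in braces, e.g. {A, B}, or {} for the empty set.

{}

Variables eligible for adjustment (non-descendants of U, excluding U and C): {H, K, V, Z}.
Backdoor paths from U to C:
  P1: U <- K -> H <- Z -> C
Each backdoor path contains an unconditioned collider, so every path is already blocked with the empty conditioning set:
  P1: blocked at collider H (neither it nor any descendant is in the conditioning set).
The empty set is therefore the unique smallest valid set.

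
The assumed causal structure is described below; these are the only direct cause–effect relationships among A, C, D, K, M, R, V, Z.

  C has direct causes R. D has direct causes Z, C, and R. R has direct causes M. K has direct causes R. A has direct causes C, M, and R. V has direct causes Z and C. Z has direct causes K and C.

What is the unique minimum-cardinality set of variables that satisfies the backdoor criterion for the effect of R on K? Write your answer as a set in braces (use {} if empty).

Variables eligible for adjustment (non-descendants of R, excluding R and K): {M}.
Backdoor paths from R to K:
  P1: R <- M -> A <- C -> Z <- K
  P2: R <- M -> A <- C -> V <- Z <- K
  P3: R <- M -> A <- C -> D <- Z <- K
Each backdoor path contains an unconditioned collider, so every path is already blocked with the empty conditioning set:
  P1: blocked at collider A (neither it nor any descendant is in the conditioning set).
  P2: blocked at collider A (neither it nor any descendant is in the conditioning set).
  P3: blocked at collider A (neither it nor any descendant is in the conditioning set).
The empty set is therefore the unique smallest valid set.

{}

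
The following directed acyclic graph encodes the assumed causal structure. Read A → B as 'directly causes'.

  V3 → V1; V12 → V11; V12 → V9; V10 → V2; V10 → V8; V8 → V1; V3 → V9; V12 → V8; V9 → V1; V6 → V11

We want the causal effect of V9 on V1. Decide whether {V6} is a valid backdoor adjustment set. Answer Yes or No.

No

Backdoor paths from V9 to V1 (paths whose first edge points into V9):
  P1: V9 <- V12 -> V8 -> V1
  P2: V9 <- V3 -> V1
Condition 1 (no descendant of V9 in the set): holds — descendants of V9 are {V1}; none are in {V6}.
Condition 2 (every backdoor path blocked by {V6}):
  P1: open — no interior node is in the conditioning set.
  P2: open — no interior node is in the conditioning set.
{V6} does not satisfy the backdoor criterion.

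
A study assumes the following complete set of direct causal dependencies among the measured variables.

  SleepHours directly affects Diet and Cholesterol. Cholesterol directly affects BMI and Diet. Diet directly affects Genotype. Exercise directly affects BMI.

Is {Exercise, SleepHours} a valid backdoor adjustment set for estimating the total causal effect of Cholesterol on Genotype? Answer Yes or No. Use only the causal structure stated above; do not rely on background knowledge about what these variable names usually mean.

Backdoor paths from Cholesterol to Genotype (paths whose first edge points into Cholesterol):
  P1: Cholesterol <- SleepHours -> Diet -> Genotype
Condition 1 (no descendant of Cholesterol in the set): holds — descendants of Cholesterol are {BMI, Diet, Genotype}; none are in {Exercise, SleepHours}.
Condition 2 (every backdoor path blocked by {Exercise, SleepHours}):
  P1: blocked at fork node SleepHours ∈ conditioning set.
{Exercise, SleepHours} satisfies the backdoor criterion.

Yes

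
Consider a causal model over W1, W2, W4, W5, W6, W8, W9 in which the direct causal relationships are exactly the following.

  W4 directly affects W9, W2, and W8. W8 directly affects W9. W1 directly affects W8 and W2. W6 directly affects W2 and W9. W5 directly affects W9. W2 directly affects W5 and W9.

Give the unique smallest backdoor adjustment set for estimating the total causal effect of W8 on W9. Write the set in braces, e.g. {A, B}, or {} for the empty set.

Variables eligible for adjustment (non-descendants of W8, excluding W8 and W9): {W1, W2, W4, W5, W6}.
Backdoor paths from W8 to W9:
  P1: W8 <- W1 -> W2 <- W6 -> W9
  P2: W8 <- W1 -> W2 <- W4 -> W9
  P3: W8 <- W1 -> W2 -> W5 -> W9
  P4: W8 <- W1 -> W2 -> W9
  P5: W8 <- W4 -> W2 <- W6 -> W9
  P6: W8 <- W4 -> W2 -> W5 -> W9
  P7: W8 <- W4 -> W2 -> W9
  P8: W8 <- W4 -> W9
The empty set is not sufficient: P3 (W8 <- W1 -> W2 -> W5 -> W9) has no collider blocking it and no conditioned non-collider, so it is open.
Try {W1, W4}:
  P1: blocked at fork node W1 ∈ conditioning set.
  P2: blocked at fork node W1 ∈ conditioning set.
  P3: blocked at fork node W1 ∈ conditioning set.
  P4: blocked at fork node W1 ∈ conditioning set.
  P5: blocked at fork node W4 ∈ conditioning set.
  P6: blocked at fork node W4 ∈ conditioning set.
  P7: blocked at fork node W4 ∈ conditioning set.
  P8: blocked at fork node W4 ∈ conditioning set.
{W1, W4} contains no descendant of W8 and blocks every backdoor path.
Every element of {W1, W4} is needed (dropping W1 leaves P3 open; dropping W4 leaves P6 open), so no proper subset is valid.
Among all size-2 subsets of the eligible variables, only {W1, W4} blocks every backdoor path, so it is the unique smallest valid adjustment set.

{W1, W4}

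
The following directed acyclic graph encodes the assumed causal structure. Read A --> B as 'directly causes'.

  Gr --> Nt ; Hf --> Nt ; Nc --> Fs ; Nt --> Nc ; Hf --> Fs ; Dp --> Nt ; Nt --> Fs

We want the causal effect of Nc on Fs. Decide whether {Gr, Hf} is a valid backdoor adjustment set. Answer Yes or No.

No

Backdoor paths from Nc to Fs (paths whose first edge points into Nc):
  P1: Nc <- Nt <- Hf -> Fs
  P2: Nc <- Nt -> Fs
Condition 1 (no descendant of Nc in the set): holds — descendants of Nc are {Fs}; none are in {Gr, Hf}.
Condition 2 (every backdoor path blocked by {Gr, Hf}):
  P1: blocked at fork node Hf ∈ conditioning set.
  P2: open — no interior node is in the conditioning set.
{Gr, Hf} does not satisfy the backdoor criterion.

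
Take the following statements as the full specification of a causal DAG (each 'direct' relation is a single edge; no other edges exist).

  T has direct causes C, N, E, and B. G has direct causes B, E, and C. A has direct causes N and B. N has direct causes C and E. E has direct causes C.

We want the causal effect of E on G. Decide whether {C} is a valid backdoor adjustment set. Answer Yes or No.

Backdoor paths from E to G (paths whose first edge points into E):
  P1: E <- C -> N -> T <- B -> G
  P2: E <- C -> N -> A <- B -> G
  P3: E <- C -> T <- N -> A <- B -> G
  P4: E <- C -> T <- B -> G
  P5: E <- C -> G
Condition 1 (no descendant of E in the set): holds — descendants of E are {A, G, N, T}; none are in {C}.
Condition 2 (every backdoor path blocked by {C}):
  P1: blocked at fork node C ∈ conditioning set.
  P2: blocked at fork node C ∈ conditioning set.
  P3: blocked at fork node C ∈ conditioning set.
  P4: blocked at fork node C ∈ conditioning set.
  P5: blocked at fork node C ∈ conditioning set.
{C} satisfies the backdoor criterion.

Yes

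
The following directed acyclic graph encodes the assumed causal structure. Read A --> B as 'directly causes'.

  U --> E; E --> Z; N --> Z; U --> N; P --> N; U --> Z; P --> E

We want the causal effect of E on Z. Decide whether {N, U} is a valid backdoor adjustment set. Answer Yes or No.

Yes

Backdoor paths from E to Z (paths whose first edge points into E):
  P1: E <- P -> N <- U -> Z
  P2: E <- P -> N -> Z
  P3: E <- U -> N -> Z
  P4: E <- U -> Z
Condition 1 (no descendant of E in the set): holds — descendants of E are {Z}; none are in {N, U}.
Condition 2 (every backdoor path blocked by {N, U}):
  P1: blocked at fork node U ∈ conditioning set.
  P2: blocked at chain node N ∈ conditioning set.
  P3: blocked at fork node U ∈ conditioning set.
  P4: blocked at fork node U ∈ conditioning set.
{N, U} satisfies the backdoor criterion.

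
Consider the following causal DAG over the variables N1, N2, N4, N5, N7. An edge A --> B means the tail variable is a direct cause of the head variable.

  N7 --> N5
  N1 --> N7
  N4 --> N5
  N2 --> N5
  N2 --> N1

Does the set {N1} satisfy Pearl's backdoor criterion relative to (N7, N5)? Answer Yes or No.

Backdoor paths from N7 to N5 (paths whose first edge points into N7):
  P1: N7 <- N1 <- N2 -> N5
Condition 1 (no descendant of N7 in the set): holds — descendants of N7 are {N5}; none are in {N1}.
Condition 2 (every backdoor path blocked by {N1}):
  P1: blocked at chain node N1 ∈ conditioning set.
{N1} satisfies the backdoor criterion.

Yes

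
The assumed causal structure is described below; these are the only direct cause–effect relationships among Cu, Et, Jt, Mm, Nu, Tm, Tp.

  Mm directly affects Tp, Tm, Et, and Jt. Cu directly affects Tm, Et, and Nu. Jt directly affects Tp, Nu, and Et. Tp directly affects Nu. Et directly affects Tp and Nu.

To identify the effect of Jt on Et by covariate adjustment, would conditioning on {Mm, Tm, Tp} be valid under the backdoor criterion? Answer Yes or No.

No

Backdoor paths from Jt to Et (paths whose first edge points into Jt):
  P1: Jt <- Mm -> Et
  P2: Jt <- Mm -> Tm <- Cu -> Et
  P3: Jt <- Mm -> Tm <- Cu -> Nu <- Et
  P4: Jt <- Mm -> Tm <- Cu -> Nu <- Tp <- Et
  P5: Jt <- Mm -> Tp <- Et
  P6: Jt <- Mm -> Tp -> Nu <- Cu -> Et
  P7: Jt <- Mm -> Tp -> Nu <- Et
Condition 1 (no descendant of Jt in the set): FAILS — Tp is a descendant of Jt.
Condition 2 (every backdoor path blocked by {Mm, Tm, Tp}):
  P1: blocked at fork node Mm ∈ conditioning set.
  P2: blocked at fork node Mm ∈ conditioning set.
  P3: blocked at fork node Mm ∈ conditioning set.
  P4: blocked at fork node Mm ∈ conditioning set.
  P5: blocked at fork node Mm ∈ conditioning set.
  P6: blocked at fork node Mm ∈ conditioning set.
  P7: blocked at fork node Mm ∈ conditioning set.
{Mm, Tm, Tp} does not satisfy the backdoor criterion.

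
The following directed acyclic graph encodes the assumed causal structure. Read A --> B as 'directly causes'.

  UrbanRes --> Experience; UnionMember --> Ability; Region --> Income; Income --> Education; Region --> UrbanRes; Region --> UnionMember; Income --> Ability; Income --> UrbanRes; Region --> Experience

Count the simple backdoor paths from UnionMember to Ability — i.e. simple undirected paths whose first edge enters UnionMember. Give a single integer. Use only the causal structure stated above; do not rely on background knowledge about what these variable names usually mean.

3

A backdoor path from UnionMember to Ability is any simple undirected path whose first edge points into UnionMember (i.e. leaves UnionMember via a parent).
Parents of UnionMember: {Region}.
Enumerating:
  P1: UnionMember <- Region -> Income -> Ability
  P2: UnionMember <- Region -> UrbanRes <- Income -> Ability
  P3: UnionMember <- Region -> Experience <- UrbanRes <- Income -> Ability
That exhausts the simple backdoor paths. Count: 3.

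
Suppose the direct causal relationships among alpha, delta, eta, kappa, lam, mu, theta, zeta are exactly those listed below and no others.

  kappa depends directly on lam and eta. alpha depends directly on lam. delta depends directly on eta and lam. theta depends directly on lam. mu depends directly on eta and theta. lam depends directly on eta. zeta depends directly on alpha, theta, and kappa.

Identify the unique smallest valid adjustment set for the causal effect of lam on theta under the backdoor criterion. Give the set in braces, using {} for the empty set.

{}

Variables eligible for adjustment (non-descendants of lam, excluding lam and theta): {eta}.
Backdoor paths from lam to theta:
  P1: lam <- eta -> kappa -> zeta <- theta
  P2: lam <- eta -> mu <- theta
Each backdoor path contains an unconditioned collider, so every path is already blocked with the empty conditioning set:
  P1: blocked at collider zeta (neither it nor any descendant is in the conditioning set).
  P2: blocked at collider mu (neither it nor any descendant is in the conditioning set).
The empty set is therefore the unique smallest valid set.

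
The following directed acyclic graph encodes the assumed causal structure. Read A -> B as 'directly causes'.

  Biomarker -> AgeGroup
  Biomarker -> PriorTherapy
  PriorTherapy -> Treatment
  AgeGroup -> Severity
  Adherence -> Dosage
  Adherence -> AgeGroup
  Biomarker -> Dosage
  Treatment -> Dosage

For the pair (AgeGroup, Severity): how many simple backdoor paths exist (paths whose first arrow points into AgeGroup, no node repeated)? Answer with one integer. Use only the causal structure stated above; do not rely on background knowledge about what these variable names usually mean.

A backdoor path from AgeGroup to Severity is any simple undirected path whose first edge points into AgeGroup (i.e. leaves AgeGroup via a parent).
Parents of AgeGroup: {Adherence, Biomarker}.
No simple path from any parent of AgeGroup reaches Severity without revisiting AgeGroup, so there are no backdoor paths.

0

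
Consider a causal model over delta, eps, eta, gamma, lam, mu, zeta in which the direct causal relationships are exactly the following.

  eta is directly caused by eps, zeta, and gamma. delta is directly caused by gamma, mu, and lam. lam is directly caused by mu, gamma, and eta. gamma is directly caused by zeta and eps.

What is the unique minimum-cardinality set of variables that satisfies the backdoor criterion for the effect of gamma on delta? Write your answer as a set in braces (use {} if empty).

Variables eligible for adjustment (non-descendants of gamma, excluding gamma and delta): {eps, mu, zeta}.
Backdoor paths from gamma to delta:
  P1: gamma <- eps -> eta -> lam <- mu -> delta
  P2: gamma <- eps -> eta -> lam -> delta
  P3: gamma <- zeta -> eta -> lam <- mu -> delta
  P4: gamma <- zeta -> eta -> lam -> delta
The empty set is not sufficient: P2 (gamma <- eps -> eta -> lam -> delta) has no collider blocking it and no conditioned non-collider, so it is open.
Try {eps, zeta}:
  P1: blocked at fork node eps ∈ conditioning set.
  P2: blocked at fork node eps ∈ conditioning set.
  P3: blocked at fork node zeta ∈ conditioning set.
  P4: blocked at fork node zeta ∈ conditioning set.
{eps, zeta} contains no descendant of gamma and blocks every backdoor path.
Every element of {eps, zeta} is needed (dropping eps leaves P2 open; dropping zeta leaves P4 open), so no proper subset is valid.
Among all size-2 subsets of the eligible variables, only {eps, zeta} blocks every backdoor path, so it is the unique smallest valid adjustment set.

{eps, zeta}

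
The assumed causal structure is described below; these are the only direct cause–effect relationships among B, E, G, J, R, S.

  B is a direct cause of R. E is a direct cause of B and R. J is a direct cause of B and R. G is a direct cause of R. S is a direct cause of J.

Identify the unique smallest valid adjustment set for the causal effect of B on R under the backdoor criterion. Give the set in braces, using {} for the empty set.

Variables eligible for adjustment (non-descendants of B, excluding B and R): {E, G, J, S}.
Backdoor paths from B to R:
  P1: B <- J -> R
  P2: B <- E -> R
The empty set is not sufficient: P1 (B <- J -> R) has no collider blocking it and no conditioned non-collider, so it is open.
Try {E, J}:
  P1: blocked at fork node J ∈ conditioning set.
  P2: blocked at fork node E ∈ conditioning set.
{E, J} contains no descendant of B and blocks every backdoor path.
Every element of {E, J} is needed (dropping E leaves P2 open; dropping J leaves P1 open), so no proper subset is valid.
Among all size-2 subsets of the eligible variables, only {E, J} blocks every backdoor path, so it is the unique smallest valid adjustment set.

{E, J}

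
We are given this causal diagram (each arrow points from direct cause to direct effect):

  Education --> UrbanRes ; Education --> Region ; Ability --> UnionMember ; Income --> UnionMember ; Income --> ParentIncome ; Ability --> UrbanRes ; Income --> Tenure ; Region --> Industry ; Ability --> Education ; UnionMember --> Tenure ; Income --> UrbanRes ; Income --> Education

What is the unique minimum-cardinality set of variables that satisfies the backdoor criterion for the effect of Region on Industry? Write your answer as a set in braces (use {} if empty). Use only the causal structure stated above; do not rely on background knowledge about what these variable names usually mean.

Variables eligible for adjustment (non-descendants of Region, excluding Region and Industry): {Ability, Education, Income, ParentIncome, Tenure, UnionMember, UrbanRes}.
Backdoor paths from Region to Industry:
  (none)
With no backdoor paths the empty set already satisfies the criterion, and it is trivially minimal.

{}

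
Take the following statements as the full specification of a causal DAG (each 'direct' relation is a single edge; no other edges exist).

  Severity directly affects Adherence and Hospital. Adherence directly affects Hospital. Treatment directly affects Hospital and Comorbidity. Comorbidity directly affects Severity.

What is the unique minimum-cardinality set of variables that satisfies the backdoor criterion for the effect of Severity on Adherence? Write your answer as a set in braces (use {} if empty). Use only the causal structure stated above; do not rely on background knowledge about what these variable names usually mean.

{}

Variables eligible for adjustment (non-descendants of Severity, excluding Severity and Adherence): {Comorbidity, Treatment}.
Backdoor paths from Severity to Adherence:
  P1: Severity <- Comorbidity <- Treatment -> Hospital <- Adherence
Each backdoor path contains an unconditioned collider, so every path is already blocked with the empty conditioning set:
  P1: blocked at collider Hospital (neither it nor any descendant is in the conditioning set).
The empty set is therefore the unique smallest valid set.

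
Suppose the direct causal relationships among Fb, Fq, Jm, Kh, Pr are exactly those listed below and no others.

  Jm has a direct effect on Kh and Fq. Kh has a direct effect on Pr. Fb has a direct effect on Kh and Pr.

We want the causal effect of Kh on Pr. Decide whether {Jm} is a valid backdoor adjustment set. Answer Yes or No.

Backdoor paths from Kh to Pr (paths whose first edge points into Kh):
  P1: Kh <- Fb -> Pr
Condition 1 (no descendant of Kh in the set): holds — descendants of Kh are {Pr}; none are in {Jm}.
Condition 2 (every backdoor path blocked by {Jm}):
  P1: open — no interior node is in the conditioning set.
{Jm} does not satisfy the backdoor criterion.

No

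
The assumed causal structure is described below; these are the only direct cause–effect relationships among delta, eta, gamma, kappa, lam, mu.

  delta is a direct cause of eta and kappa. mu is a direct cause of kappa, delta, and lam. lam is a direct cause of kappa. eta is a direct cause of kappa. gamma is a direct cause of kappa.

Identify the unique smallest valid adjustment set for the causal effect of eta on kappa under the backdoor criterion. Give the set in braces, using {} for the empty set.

{delta}

Variables eligible for adjustment (non-descendants of eta, excluding eta and kappa): {delta, gamma, lam, mu}.
Backdoor paths from eta to kappa:
  P1: eta <- delta <- mu -> lam -> kappa
  P2: eta <- delta <- mu -> kappa
  P3: eta <- delta -> kappa
The empty set is not sufficient: P1 (eta <- delta <- mu -> lam -> kappa) has no collider blocking it and no conditioned non-collider, so it is open.
Try {delta}:
  P1: blocked at chain node delta ∈ conditioning set.
  P2: blocked at chain node delta ∈ conditioning set.
  P3: blocked at fork node delta ∈ conditioning set.
{delta} contains no descendant of eta and blocks every backdoor path.
No other singleton works — e.g. {mu} leaves P3 open — so {delta} is the unique smallest valid adjustment set.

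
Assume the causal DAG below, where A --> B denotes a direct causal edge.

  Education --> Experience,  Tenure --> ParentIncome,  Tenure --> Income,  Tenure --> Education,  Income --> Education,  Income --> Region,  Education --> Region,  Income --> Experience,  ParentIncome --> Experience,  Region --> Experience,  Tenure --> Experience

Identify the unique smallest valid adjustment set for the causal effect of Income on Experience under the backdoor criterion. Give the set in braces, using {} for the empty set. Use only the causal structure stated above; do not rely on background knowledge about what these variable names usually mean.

Variables eligible for adjustment (non-descendants of Income, excluding Income and Experience): {ParentIncome, Tenure}.
Backdoor paths from Income to Experience:
  P1: Income <- Tenure -> Education -> Region -> Experience
  P2: Income <- Tenure -> Education -> Experience
  P3: Income <- Tenure -> ParentIncome -> Experience
  P4: Income <- Tenure -> Experience
The empty set is not sufficient: P1 (Income <- Tenure -> Education -> Region -> Experience) has no collider blocking it and no conditioned non-collider, so it is open.
Try {Tenure}:
  P1: blocked at fork node Tenure ∈ conditioning set.
  P2: blocked at fork node Tenure ∈ conditioning set.
  P3: blocked at fork node Tenure ∈ conditioning set.
  P4: blocked at fork node Tenure ∈ conditioning set.
{Tenure} contains no descendant of Income and blocks every backdoor path.
No other singleton works — e.g. {ParentIncome} leaves P1 open — so {Tenure} is the unique smallest valid adjustment set.

{Tenure}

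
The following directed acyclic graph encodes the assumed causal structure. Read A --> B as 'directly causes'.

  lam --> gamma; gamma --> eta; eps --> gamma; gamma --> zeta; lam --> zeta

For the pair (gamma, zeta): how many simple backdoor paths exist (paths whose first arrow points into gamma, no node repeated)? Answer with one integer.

A backdoor path from gamma to zeta is any simple undirected path whose first edge points into gamma (i.e. leaves gamma via a parent).
Parents of gamma: {eps, lam}.
Enumerating:
  P1: gamma <- lam -> zeta
That exhausts the simple backdoor paths. Count: 1.

1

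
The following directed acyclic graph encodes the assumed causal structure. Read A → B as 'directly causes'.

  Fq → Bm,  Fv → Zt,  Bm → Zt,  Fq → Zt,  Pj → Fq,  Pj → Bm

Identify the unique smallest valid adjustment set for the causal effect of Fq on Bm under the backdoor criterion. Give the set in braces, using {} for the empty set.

{Pj}

Variables eligible for adjustment (non-descendants of Fq, excluding Fq and Bm): {Fv, Pj}.
Backdoor paths from Fq to Bm:
  P1: Fq <- Pj -> Bm
The empty set is not sufficient: P1 (Fq <- Pj -> Bm) has no collider blocking it and no conditioned non-collider, so it is open.
Try {Pj}:
  P1: blocked at fork node Pj ∈ conditioning set.
{Pj} contains no descendant of Fq and blocks every backdoor path.
No other singleton works — e.g. {Fv} leaves P1 open — so {Pj} is the unique smallest valid adjustment set.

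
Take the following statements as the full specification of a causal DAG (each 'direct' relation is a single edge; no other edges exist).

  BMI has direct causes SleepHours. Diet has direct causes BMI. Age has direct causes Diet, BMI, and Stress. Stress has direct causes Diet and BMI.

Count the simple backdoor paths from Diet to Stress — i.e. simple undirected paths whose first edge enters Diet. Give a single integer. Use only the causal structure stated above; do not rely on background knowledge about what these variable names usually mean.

2

A backdoor path from Diet to Stress is any simple undirected path whose first edge points into Diet (i.e. leaves Diet via a parent).
Parents of Diet: {BMI}.
Enumerating:
  P1: Diet <- BMI -> Stress
  P2: Diet <- BMI -> Age <- Stress
That exhausts the simple backdoor paths. Count: 2.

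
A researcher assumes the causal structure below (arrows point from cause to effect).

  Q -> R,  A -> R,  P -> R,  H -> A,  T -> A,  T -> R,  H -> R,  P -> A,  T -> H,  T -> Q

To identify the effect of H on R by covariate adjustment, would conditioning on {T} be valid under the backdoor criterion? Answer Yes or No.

Backdoor paths from H to R (paths whose first edge points into H):
  P1: H <- T -> Q -> R
  P2: H <- T -> A <- P -> R
  P3: H <- T -> A -> R
  P4: H <- T -> R
Condition 1 (no descendant of H in the set): holds — descendants of H are {A, R}; none are in {T}.
Condition 2 (every backdoor path blocked by {T}):
  P1: blocked at fork node T ∈ conditioning set.
  P2: blocked at fork node T ∈ conditioning set.
  P3: blocked at fork node T ∈ conditioning set.
  P4: blocked at fork node T ∈ conditioning set.
{T} satisfies the backdoor criterion.

Yes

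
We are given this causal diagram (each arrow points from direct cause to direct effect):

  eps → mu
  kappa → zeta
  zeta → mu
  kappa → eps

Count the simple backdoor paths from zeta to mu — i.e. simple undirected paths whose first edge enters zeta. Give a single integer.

A backdoor path from zeta to mu is any simple undirected path whose first edge points into zeta (i.e. leaves zeta via a parent).
Parents of zeta: {kappa}.
Enumerating:
  P1: zeta <- kappa -> eps -> mu
That exhausts the simple backdoor paths. Count: 1.

1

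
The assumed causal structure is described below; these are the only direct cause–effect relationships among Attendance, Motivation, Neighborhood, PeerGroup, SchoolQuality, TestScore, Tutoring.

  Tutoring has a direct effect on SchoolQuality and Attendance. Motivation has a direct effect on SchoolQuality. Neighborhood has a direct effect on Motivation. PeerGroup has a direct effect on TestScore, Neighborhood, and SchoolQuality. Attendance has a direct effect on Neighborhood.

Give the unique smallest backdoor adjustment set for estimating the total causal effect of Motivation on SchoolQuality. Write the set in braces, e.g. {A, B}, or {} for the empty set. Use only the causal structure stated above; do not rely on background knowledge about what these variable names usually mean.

{Neighborhood}

Variables eligible for adjustment (non-descendants of Motivation, excluding Motivation and SchoolQuality): {Attendance, Neighborhood, PeerGroup, TestScore, Tutoring}.
Backdoor paths from Motivation to SchoolQuality:
  P1: Motivation <- Neighborhood <- Attendance <- Tutoring -> SchoolQuality
  P2: Motivation <- Neighborhood <- PeerGroup -> SchoolQuality
The empty set is not sufficient: P1 (Motivation <- Neighborhood <- Attendance <- Tutoring -> SchoolQuality) has no collider blocking it and no conditioned non-collider, so it is open.
Try {Neighborhood}:
  P1: blocked at chain node Neighborhood ∈ conditioning set.
  P2: blocked at chain node Neighborhood ∈ conditioning set.
{Neighborhood} contains no descendant of Motivation and blocks every backdoor path.
No other singleton works — e.g. {Tutoring} leaves P2 open — so {Neighborhood} is the unique smallest valid adjustment set.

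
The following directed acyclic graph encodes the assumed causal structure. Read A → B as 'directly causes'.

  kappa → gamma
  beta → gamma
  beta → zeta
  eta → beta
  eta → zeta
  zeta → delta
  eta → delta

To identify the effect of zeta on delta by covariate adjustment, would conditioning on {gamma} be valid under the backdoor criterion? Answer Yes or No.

No

Backdoor paths from zeta to delta (paths whose first edge points into zeta):
  P1: zeta <- eta -> delta
  P2: zeta <- beta <- eta -> delta
Condition 1 (no descendant of zeta in the set): holds — descendants of zeta are {delta}; none are in {gamma}.
Condition 2 (every backdoor path blocked by {gamma}):
  P1: open — no interior node is in the conditioning set.
  P2: open — no interior node is in the conditioning set.
{gamma} does not satisfy the backdoor criterion.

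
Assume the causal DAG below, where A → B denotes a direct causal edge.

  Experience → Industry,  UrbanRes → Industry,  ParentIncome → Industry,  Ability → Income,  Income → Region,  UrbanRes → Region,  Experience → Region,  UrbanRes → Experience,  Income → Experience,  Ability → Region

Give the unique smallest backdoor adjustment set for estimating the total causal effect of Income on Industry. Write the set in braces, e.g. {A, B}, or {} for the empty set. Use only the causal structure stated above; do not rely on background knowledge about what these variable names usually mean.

Variables eligible for adjustment (non-descendants of Income, excluding Income and Industry): {Ability, ParentIncome, UrbanRes}.
Backdoor paths from Income to Industry:
  P1: Income <- Ability -> Region <- UrbanRes -> Experience -> Industry
  P2: Income <- Ability -> Region <- UrbanRes -> Industry
  P3: Income <- Ability -> Region <- Experience <- UrbanRes -> Industry
  P4: Income <- Ability -> Region <- Experience -> Industry
Each backdoor path contains an unconditioned collider, so every path is already blocked with the empty conditioning set:
  P1: blocked at collider Region (neither it nor any descendant is in the conditioning set).
  P2: blocked at collider Region (neither it nor any descendant is in the conditioning set).
  P3: blocked at collider Region (neither it nor any descendant is in the conditioning set).
  P4: blocked at collider Region (neither it nor any descendant is in the conditioning set).
The empty set is therefore the unique smallest valid set.

{}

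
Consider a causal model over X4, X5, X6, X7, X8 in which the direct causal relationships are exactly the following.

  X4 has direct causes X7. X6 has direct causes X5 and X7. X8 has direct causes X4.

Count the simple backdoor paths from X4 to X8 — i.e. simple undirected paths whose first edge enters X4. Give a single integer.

0

A backdoor path from X4 to X8 is any simple undirected path whose first edge points into X4 (i.e. leaves X4 via a parent).
Parents of X4: {X7}.
No simple path from any parent of X4 reaches X8 without revisiting X4, so there are no backdoor paths.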